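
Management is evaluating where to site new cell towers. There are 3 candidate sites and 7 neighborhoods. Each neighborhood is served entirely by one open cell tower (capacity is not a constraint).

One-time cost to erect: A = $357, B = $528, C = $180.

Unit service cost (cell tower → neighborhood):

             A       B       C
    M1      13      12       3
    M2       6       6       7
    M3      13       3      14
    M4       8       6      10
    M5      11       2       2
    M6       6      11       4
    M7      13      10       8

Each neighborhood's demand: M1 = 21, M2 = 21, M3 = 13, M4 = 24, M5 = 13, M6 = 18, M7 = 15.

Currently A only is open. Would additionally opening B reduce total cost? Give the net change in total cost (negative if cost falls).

Current service cost with {A}: 1206.
Adding B: each neighborhood re-picks its cheapest; new service cost 845, saving 361.
Extra fixed cost: 528. Net change = 528 − 361 = 167.
(Totals: 1563 → 1730.)

No — net change +167 (cost rises by 167).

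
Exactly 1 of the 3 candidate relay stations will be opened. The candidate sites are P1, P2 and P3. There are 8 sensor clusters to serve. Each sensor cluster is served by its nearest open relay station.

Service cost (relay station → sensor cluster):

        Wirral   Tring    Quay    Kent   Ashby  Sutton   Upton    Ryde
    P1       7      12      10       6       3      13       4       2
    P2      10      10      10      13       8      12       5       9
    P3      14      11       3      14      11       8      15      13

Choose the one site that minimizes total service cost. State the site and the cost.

With exactly 1 open, each sensor cluster uses its cheapest among the chosen.
{P1}: Wirral→P1 7, Tring→P1 12, Quay→P1 10, Kent→P1 6, Ashby→P1 3, Sutton→P1 13, Upton→P1 4, Ryde→P1 2. Service cost 57.
{P2}: service cost 77
{P3}: service cost 89
Among all 3 size-1 choices, {P1} is lowest.

Choose P1 only; total service cost 57.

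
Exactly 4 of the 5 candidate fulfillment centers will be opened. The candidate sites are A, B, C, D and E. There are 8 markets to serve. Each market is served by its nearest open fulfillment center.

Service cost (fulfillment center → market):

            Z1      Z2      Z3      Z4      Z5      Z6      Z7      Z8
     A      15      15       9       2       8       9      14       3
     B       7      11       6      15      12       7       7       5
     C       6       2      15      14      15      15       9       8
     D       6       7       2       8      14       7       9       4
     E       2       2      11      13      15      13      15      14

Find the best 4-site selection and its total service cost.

With exactly 4 open, each market uses its cheapest among the chosen.
{A, B, D, E}: Z1→E 2, Z2→E 2, Z3→D 2, Z4→A 2, Z5→A 8, Z6→B 7, Z7→B 7, Z8→A 3. Service cost 33.
{A, C, D, E}: service cost 35
{A, B, C, D}: service cost 37
Among all 5 size-4 choices, {A, B, D, E} is lowest.

Choose A, B, D and E; total service cost 33.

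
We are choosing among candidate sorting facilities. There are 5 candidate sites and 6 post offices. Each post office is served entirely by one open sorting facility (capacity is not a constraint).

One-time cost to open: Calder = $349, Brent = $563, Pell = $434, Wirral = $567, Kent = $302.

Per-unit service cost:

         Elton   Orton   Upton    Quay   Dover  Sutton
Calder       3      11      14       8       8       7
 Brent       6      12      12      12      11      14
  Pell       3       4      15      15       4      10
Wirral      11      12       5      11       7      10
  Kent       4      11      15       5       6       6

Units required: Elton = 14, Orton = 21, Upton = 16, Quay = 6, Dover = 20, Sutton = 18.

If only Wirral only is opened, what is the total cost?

Each post office is assigned to its cheapest site among the open ones.
{Wirral}: Elton→Wirral 11·14=154, Orton→Wirral 12·21=252, Upton→Wirral 5·16=80, Quay→Wirral 11·6=66, Dover→Wirral 7·20=140, Sutton→Wirral 10·18=180. Service 872; fixed 567; total 1439.

Total cost: 1439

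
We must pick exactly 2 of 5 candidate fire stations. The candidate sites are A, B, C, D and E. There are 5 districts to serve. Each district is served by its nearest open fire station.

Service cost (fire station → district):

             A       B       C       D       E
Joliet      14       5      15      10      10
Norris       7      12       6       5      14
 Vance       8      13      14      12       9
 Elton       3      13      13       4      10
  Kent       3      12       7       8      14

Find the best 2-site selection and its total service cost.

Choose A and B; total service cost 26.

With exactly 2 open, each district uses its cheapest among the chosen.
{A, B}: Joliet→B 5, Norris→A 7, Vance→A 8, Elton→A 3, Kent→A 3. Service cost 26.
{A, D}: service cost 29
{A, E}: service cost 31
Among all 10 size-2 choices, {A, B} is lowest.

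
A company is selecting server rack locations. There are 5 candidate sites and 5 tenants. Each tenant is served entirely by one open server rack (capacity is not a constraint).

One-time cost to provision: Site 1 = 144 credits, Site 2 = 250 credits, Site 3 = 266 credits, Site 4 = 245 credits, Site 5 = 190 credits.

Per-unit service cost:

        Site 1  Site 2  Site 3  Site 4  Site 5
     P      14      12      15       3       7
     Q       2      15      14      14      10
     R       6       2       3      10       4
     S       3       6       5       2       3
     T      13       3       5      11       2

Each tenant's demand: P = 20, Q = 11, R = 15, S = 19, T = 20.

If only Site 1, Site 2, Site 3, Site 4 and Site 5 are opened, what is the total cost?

Total cost: 1285

Each tenant is assigned to its cheapest site among the open ones.
{Site 1, Site 2, Site 3, Site 4, Site 5}: P→Site 4 3·20=60, Q→Site 1 2·11=22, R→Site 2 2·15=30, S→Site 4 2·19=38, T→Site 5 2·20=40. Service 190; fixed 1095; total 1285.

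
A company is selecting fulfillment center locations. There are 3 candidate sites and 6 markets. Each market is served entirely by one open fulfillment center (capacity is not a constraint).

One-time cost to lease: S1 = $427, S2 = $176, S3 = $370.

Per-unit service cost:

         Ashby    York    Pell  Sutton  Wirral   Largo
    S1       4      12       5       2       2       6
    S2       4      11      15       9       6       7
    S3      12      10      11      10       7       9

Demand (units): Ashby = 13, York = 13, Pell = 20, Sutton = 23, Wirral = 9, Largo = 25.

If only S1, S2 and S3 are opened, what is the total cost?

Each market is assigned to its cheapest site among the open ones.
{S1, S2, S3}: Ashby→S1 4·13=52, York→S3 10·13=130, Pell→S1 5·20=100, Sutton→S1 2·23=46, Wirral→S1 2·9=18, Largo→S1 6·25=150. Service 496; fixed 973; total 1469.

Total cost: 1469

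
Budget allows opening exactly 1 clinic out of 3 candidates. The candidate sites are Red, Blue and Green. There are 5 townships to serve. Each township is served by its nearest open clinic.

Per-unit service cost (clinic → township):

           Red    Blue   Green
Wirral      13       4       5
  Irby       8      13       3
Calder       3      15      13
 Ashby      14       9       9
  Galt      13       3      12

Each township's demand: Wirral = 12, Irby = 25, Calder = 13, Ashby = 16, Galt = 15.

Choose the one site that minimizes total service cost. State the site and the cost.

Choose Green only; total service cost 628.

With exactly 1 open, each township uses its cheapest among the chosen.
{Green}: Wirral→Green 5·12=60, Irby→Green 3·25=75, Calder→Green 13·13=169, Ashby→Green 9·16=144, Galt→Green 12·15=180. Service cost 628.
{Blue}: service cost 757
{Red}: service cost 814
Among all 3 size-1 choices, {Green} is lowest.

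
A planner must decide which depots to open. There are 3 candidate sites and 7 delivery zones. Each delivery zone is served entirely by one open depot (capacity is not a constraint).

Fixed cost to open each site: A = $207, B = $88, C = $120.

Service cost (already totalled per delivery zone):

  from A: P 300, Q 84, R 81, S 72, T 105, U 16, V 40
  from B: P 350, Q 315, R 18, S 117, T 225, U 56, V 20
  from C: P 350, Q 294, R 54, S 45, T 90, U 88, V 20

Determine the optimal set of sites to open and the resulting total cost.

For any fixed open set, each delivery zone goes to its cheapest open site; total = fixed + service.
{A}: P→A 300, Q→A 84, R→A 81, S→A 72, T→A 105, U→A 16, V→A 40. Service 698; fixed 207; total 905.
{A, B}: P→A 300, Q→A 84, R→B 18, S→A 72, T→A 105, U→A 16, V→B 20. Service 615; fixed 295; total 910.
{A, C}: service 609 + fixed 327 = 936
{A, B, C}: service 573 + fixed 415 = 988
No other subset beats 905.

Open A only; minimum total cost 905.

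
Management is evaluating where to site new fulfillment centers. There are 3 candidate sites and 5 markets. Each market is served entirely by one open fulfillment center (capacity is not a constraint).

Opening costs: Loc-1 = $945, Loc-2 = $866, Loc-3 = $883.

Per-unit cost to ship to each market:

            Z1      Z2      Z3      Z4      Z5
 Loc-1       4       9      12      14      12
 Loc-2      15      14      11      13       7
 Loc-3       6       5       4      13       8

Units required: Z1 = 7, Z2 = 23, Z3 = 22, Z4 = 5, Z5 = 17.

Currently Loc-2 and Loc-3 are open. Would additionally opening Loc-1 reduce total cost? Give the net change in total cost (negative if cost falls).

No — net change +931 (cost rises by 931).

Current service cost with {Loc-2, Loc-3}: 429.
Adding Loc-1: each market re-picks its cheapest; new service cost 415, saving 14.
Extra fixed cost: 945. Net change = 945 − 14 = 931.
(Totals: 2178 → 3109.)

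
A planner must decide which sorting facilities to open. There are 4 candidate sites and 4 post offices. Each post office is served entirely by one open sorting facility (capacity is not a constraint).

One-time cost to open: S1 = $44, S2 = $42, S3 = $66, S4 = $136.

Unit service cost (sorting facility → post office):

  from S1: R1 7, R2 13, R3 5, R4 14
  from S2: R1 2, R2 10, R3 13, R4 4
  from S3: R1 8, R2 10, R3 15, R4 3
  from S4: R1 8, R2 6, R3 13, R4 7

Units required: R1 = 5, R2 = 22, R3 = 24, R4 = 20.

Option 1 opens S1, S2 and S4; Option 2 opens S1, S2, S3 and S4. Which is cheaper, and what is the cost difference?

Option 1: {S1, S2, S4}: R1→S2 2·5=10, R2→S4 6·22=132, R3→S1 5·24=120, R4→S2 4·20=80. Service 342; fixed 222; total 564.
Option 2: {S1, S2, S3, S4}: R1→S2 2·5=10, R2→S4 6·22=132, R3→S1 5·24=120, R4→S3 3·20=60. Service 322; fixed 288; total 610.
Difference: |564 − 610| = 46.

Option 1 is cheaper by 46.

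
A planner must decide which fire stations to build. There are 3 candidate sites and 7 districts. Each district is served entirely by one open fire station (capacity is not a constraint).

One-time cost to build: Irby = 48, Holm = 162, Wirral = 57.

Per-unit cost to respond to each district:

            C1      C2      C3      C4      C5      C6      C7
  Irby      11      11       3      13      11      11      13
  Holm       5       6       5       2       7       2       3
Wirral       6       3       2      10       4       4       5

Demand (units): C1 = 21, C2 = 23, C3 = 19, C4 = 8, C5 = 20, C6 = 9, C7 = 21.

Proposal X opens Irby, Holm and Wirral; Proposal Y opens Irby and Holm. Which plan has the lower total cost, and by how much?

Proposal X: {Irby, Holm, Wirral}: C1→Holm 5·21=105, C2→Wirral 3·23=69, C3→Wirral 2·19=38, C4→Holm 2·8=16, C5→Wirral 4·20=80, C6→Holm 2·9=18, C7→Holm 3·21=63. Service 389; fixed 267; total 656.
Proposal Y: {Irby, Holm}: C1→Holm 5·21=105, C2→Holm 6·23=138, C3→Irby 3·19=57, C4→Holm 2·8=16, C5→Holm 7·20=140, C6→Holm 2·9=18, C7→Holm 3·21=63. Service 537; fixed 210; total 747.
Difference: |656 − 747| = 91.

Proposal X is cheaper by 91.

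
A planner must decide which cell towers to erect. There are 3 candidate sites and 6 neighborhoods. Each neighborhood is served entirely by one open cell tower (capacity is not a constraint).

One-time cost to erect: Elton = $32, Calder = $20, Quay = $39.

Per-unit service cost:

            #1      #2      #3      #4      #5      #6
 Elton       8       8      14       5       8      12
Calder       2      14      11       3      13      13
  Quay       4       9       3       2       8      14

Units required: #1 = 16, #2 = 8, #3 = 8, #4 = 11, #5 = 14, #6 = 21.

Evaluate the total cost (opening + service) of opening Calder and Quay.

Each neighborhood is assigned to its cheapest site among the open ones.
{Calder, Quay}: #1→Calder 2·16=32, #2→Quay 9·8=72, #3→Quay 3·8=24, #4→Quay 2·11=22, #5→Quay 8·14=112, #6→Calder 13·21=273. Service 535; fixed 59; total 594.

Total cost: 594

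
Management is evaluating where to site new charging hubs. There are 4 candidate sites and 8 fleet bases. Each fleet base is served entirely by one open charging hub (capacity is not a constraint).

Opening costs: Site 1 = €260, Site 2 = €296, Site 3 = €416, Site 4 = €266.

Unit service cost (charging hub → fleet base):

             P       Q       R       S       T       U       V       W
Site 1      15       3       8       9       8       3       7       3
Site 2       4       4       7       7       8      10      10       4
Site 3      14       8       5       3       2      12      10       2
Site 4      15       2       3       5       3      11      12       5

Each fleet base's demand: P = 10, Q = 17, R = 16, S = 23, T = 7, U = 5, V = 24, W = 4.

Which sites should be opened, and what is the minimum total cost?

For any fixed open set, each fleet base goes to its cheapest open site; total = fixed + service.
{Site 4}: P→Site 4 15·10=150, Q→Site 4 2·17=34, R→Site 4 3·16=48, S→Site 4 5·23=115, T→Site 4 3·7=21, U→Site 4 11·5=55, V→Site 4 12·24=288, W→Site 4 5·4=20. Service 731; fixed 266; total 997.
{Site 2}: service 743 + fixed 296 = 1039
{Site 1}: P→Site 1 15·10=150, Q→Site 1 3·17=51, R→Site 1 8·16=128, S→Site 1 9·23=207, T→Site 1 8·7=56, U→Site 1 3·5=15, V→Site 1 7·24=168, W→Site 1 3·4=12. Service 787; fixed 260; total 1047.
{Site 1, Site 2, Site 3, Site 4}: service 396 + fixed 1238 = 1634
No other subset beats 997.

Open Site 4 only; minimum total cost 997.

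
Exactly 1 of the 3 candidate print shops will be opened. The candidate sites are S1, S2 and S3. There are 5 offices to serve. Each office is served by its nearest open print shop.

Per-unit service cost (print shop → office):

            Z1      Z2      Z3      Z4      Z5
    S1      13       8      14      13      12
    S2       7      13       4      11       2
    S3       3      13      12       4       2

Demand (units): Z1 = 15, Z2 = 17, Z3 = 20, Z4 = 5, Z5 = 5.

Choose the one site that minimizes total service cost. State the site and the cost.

With exactly 1 open, each office uses its cheapest among the chosen.
{S2}: Z1→S2 7·15=105, Z2→S2 13·17=221, Z3→S2 4·20=80, Z4→S2 11·5=55, Z5→S2 2·5=10. Service cost 471.
{S3}: service cost 536
{S1}: service cost 736
Among all 3 size-1 choices, {S2} is lowest.

Choose S2 only; total service cost 471.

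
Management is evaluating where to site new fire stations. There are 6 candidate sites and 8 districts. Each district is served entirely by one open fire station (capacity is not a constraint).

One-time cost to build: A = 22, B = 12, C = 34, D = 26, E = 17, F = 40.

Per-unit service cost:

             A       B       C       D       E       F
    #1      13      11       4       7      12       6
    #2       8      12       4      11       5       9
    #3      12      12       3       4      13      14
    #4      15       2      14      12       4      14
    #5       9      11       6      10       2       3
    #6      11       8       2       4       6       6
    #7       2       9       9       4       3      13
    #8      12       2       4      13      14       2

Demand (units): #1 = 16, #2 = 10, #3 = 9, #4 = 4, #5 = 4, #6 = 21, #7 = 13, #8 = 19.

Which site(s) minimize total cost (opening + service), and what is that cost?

Open B, C and E; minimum total cost 329.

For any fixed open set, each district goes to its cheapest open site; total = fixed + service.
{B, C, E}: #1→C 4·16=64, #2→C 4·10=40, #3→C 3·9=27, #4→B 2·4=8, #5→E 2·4=8, #6→C 2·21=42, #7→E 3·13=39, #8→B 2·19=38. Service 266; fixed 63; total 329.
{A, B, C}: service 269 + fixed 68 = 337
{A, B, C, E}: service 253 + fixed 85 = 338
{A, B, C, D, E, F}: service 253 + fixed 151 = 404
No other subset beats 329.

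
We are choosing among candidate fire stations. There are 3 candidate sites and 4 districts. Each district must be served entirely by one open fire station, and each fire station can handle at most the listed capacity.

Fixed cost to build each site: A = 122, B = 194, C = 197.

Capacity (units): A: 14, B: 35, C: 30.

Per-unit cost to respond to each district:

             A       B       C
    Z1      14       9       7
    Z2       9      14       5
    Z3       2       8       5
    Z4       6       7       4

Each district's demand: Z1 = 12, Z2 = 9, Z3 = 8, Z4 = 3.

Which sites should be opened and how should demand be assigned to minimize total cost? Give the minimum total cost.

Minimum total cost: 476

Open {A, C}: Z1→C 7·12=84, Z2→C 5·9=45, Z3→A 2·8=16, Z4→C 4·3=12.
Loads: A carries 8/14, C carries 24/30. Service 157; fixed 319; total 476.
Next best feasible plan costs 482.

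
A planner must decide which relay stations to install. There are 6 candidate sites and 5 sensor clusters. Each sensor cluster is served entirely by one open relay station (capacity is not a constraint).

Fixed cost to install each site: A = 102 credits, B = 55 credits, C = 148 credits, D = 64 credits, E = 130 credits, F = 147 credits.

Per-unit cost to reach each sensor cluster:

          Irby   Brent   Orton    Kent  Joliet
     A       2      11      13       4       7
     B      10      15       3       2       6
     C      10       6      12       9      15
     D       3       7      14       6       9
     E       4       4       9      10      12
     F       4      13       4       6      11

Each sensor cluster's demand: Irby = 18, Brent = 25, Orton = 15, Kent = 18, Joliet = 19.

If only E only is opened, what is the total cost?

Each sensor cluster is assigned to its cheapest site among the open ones.
{E}: Irby→E 4·18=72, Brent→E 4·25=100, Orton→E 9·15=135, Kent→E 10·18=180, Joliet→E 12·19=228. Service 715; fixed 130; total 845.

Total cost: 845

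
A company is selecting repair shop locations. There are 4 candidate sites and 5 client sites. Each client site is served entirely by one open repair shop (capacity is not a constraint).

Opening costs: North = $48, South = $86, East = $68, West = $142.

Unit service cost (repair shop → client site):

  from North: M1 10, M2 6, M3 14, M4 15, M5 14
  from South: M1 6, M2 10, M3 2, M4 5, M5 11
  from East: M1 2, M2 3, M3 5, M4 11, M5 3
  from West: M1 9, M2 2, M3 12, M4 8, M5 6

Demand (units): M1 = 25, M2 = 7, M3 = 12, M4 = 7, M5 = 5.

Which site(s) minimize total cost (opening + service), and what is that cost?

For any fixed open set, each client site goes to its cheapest open site; total = fixed + service.
{East}: M1→East 2·25=50, M2→East 3·7=21, M3→East 5·12=60, M4→East 11·7=77, M5→East 3·5=15. Service 223; fixed 68; total 291.
{South, East}: M1→East 2·25=50, M2→East 3·7=21, M3→South 2·12=24, M4→South 5·7=35, M5→East 3·5=15. Service 145; fixed 154; total 299.
{North, East}: M1→East 2·25=50, M2→East 3·7=21, M3→East 5·12=60, M4→East 11·7=77, M5→East 3·5=15. Service 223; fixed 116; total 339.
{North, South, East, West}: service 138 + fixed 344 = 482
No other subset beats 291.

Open East only; minimum total cost 291.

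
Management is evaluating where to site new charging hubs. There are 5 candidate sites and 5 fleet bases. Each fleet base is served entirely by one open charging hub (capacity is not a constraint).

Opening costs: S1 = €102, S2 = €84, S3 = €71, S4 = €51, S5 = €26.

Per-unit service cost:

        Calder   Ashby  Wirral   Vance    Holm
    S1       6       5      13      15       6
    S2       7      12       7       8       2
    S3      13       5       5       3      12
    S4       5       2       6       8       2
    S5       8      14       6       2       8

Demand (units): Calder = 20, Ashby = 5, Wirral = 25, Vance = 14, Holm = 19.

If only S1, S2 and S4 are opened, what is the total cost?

Each fleet base is assigned to its cheapest site among the open ones.
{S1, S2, S4}: Calder→S4 5·20=100, Ashby→S4 2·5=10, Wirral→S4 6·25=150, Vance→S2 8·14=112, Holm→S2 2·19=38. Service 410; fixed 237; total 647.

Total cost: 647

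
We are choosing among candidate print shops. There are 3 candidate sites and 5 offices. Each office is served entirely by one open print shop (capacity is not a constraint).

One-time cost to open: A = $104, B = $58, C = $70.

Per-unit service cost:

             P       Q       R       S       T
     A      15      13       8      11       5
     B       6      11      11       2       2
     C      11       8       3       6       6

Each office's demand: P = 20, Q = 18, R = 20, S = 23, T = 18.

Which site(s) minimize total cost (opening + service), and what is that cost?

For any fixed open set, each office goes to its cheapest open site; total = fixed + service.
{B, C}: P→B 6·20=120, Q→C 8·18=144, R→C 3·20=60, S→B 2·23=46, T→B 2·18=36. Service 406; fixed 128; total 534.
{A, B, C}: P→B 6·20=120, Q→C 8·18=144, R→C 3·20=60, S→B 2·23=46, T→B 2·18=36. Service 406; fixed 232; total 638.
{B}: service 620 + fixed 58 = 678
No other subset beats 534.

Open B and C; minimum total cost 534.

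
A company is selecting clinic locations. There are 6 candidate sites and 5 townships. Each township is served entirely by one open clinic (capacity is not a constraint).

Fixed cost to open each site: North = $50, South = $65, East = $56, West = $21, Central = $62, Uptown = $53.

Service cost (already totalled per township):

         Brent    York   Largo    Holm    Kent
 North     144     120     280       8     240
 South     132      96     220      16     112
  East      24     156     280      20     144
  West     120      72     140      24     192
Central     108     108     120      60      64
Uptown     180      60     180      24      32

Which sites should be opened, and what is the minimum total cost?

For any fixed open set, each township goes to its cheapest open site; total = fixed + service.
{East, West, Uptown}: Brent→East 24, York→Uptown 60, Largo→West 140, Holm→East 20, Kent→Uptown 32. Service 276; fixed 130; total 406.
{East, Uptown}: Brent→East 24, York→Uptown 60, Largo→Uptown 180, Holm→East 20, Kent→Uptown 32. Service 316; fixed 109; total 425.
{East, Central, Uptown}: service 256 + fixed 171 = 427
{North, South, East, West, Central, Uptown}: service 244 + fixed 307 = 551
No other subset beats 406.

Open East, West and Uptown; minimum total cost 406.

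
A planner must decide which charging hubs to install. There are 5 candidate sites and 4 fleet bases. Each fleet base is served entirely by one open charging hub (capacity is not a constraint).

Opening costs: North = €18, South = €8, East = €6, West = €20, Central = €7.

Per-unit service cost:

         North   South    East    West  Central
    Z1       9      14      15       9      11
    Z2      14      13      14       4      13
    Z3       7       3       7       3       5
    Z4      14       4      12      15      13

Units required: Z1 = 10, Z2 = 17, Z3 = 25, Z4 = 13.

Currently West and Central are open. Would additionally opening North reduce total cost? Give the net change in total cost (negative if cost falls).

No — net change +18 (cost rises by 18).

Current service cost with {West, Central}: 402.
Adding North: each fleet base re-picks its cheapest; new service cost 402, saving 0.
Extra fixed cost: 18. Net change = 18 − 0 = 18.
(Totals: 429 → 447.)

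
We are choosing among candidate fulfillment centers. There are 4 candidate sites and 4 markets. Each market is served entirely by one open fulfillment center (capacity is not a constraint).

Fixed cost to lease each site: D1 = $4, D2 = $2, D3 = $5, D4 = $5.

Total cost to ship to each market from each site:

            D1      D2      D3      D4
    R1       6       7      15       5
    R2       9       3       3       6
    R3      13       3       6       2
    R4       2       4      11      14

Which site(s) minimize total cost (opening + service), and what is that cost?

Open D2 only; minimum total cost 19.

For any fixed open set, each market goes to its cheapest open site; total = fixed + service.
{D2}: R1→D2 7, R2→D2 3, R3→D2 3, R4→D2 4. Service 17; fixed 2; total 19.
{D1, D2}: service 14 + fixed 6 = 20
{D2, D4}: R1→D4 5, R2→D2 3, R3→D4 2, R4→D2 4. Service 14; fixed 7; total 21.
{D1, D2, D3, D4}: service 12 + fixed 16 = 28
No other subset beats 19.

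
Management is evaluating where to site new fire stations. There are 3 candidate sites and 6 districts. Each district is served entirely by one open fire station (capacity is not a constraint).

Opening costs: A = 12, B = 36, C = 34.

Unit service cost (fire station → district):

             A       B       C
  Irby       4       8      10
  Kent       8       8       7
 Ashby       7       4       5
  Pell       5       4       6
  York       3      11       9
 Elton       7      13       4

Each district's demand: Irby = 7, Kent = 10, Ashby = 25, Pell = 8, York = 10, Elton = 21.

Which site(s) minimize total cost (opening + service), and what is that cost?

For any fixed open set, each district goes to its cheapest open site; total = fixed + service.
{A, C}: Irby→A 4·7=28, Kent→C 7·10=70, Ashby→C 5·25=125, Pell→A 5·8=40, York→A 3·10=30, Elton→C 4·21=84. Service 377; fixed 46; total 423.
{A, B, C}: Irby→A 4·7=28, Kent→C 7·10=70, Ashby→B 4·25=100, Pell→B 4·8=32, York→A 3·10=30, Elton→C 4·21=84. Service 344; fixed 82; total 426.
{A, B}: service 417 + fixed 48 = 465
{A}: service 500 + fixed 12 = 512
No other subset beats 423.

Open A and C; minimum total cost 423.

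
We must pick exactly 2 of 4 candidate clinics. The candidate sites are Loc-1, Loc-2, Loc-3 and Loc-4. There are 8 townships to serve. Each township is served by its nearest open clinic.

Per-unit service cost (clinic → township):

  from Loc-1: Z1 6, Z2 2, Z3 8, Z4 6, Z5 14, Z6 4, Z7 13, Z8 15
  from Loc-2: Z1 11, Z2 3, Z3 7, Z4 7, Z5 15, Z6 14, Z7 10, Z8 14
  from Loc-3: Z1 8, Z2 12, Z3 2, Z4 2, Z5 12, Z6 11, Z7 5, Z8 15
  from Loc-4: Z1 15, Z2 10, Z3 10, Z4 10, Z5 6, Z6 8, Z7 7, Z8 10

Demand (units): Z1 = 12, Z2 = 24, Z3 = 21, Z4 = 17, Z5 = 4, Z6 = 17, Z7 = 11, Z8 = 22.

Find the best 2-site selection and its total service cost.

Choose Loc-1 and Loc-3; total service cost 697.

With exactly 2 open, each township uses its cheapest among the chosen.
{Loc-1, Loc-3}: Z1→Loc-1 6·12=72, Z2→Loc-1 2·24=48, Z3→Loc-3 2·21=42, Z4→Loc-3 2·17=34, Z5→Loc-3 12·4=48, Z6→Loc-1 4·17=68, Z7→Loc-3 5·11=55, Z8→Loc-1 15·22=330. Service cost 697.
{Loc-1, Loc-4}: service cost 779
{Loc-2, Loc-3}: service cost 842
Among all 6 size-2 choices, {Loc-1, Loc-3} is lowest.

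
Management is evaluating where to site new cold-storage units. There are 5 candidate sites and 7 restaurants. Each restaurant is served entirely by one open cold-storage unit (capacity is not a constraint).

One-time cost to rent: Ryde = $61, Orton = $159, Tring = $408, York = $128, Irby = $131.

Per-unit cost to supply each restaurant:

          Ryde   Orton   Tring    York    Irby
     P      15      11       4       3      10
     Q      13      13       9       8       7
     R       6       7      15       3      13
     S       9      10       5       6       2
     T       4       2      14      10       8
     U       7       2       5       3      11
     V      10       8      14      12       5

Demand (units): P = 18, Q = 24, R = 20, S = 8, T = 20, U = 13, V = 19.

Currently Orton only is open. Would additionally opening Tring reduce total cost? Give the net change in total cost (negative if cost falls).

No — net change +146 (cost rises by 146).

Current service cost with {Orton}: 948.
Adding Tring: each restaurant re-picks its cheapest; new service cost 686, saving 262.
Extra fixed cost: 408. Net change = 408 − 262 = 146.
(Totals: 1107 → 1253.)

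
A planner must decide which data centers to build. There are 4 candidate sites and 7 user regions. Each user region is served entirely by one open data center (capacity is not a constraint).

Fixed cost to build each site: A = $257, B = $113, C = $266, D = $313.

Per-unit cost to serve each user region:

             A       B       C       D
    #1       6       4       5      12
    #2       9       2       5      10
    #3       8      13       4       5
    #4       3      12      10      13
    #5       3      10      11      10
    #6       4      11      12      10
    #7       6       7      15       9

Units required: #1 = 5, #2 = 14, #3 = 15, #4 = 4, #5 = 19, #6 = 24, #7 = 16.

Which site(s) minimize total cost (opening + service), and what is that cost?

Open A only; minimum total cost 794.

For any fixed open set, each user region goes to its cheapest open site; total = fixed + service.
{A}: #1→A 6·5=30, #2→A 9·14=126, #3→A 8·15=120, #4→A 3·4=12, #5→A 3·19=57, #6→A 4·24=96, #7→A 6·16=96. Service 537; fixed 257; total 794.
{A, B}: #1→B 4·5=20, #2→B 2·14=28, #3→A 8·15=120, #4→A 3·4=12, #5→A 3·19=57, #6→A 4·24=96, #7→A 6·16=96. Service 429; fixed 370; total 799.
{A, C}: #1→C 5·5=25, #2→C 5·14=70, #3→C 4·15=60, #4→A 3·4=12, #5→A 3·19=57, #6→A 4·24=96, #7→A 6·16=96. Service 416; fixed 523; total 939.
{A, B, C, D}: #1→B 4·5=20, #2→B 2·14=28, #3→C 4·15=60, #4→A 3·4=12, #5→A 3·19=57, #6→A 4·24=96, #7→A 6·16=96. Service 369; fixed 949; total 1318.
No other subset beats 794.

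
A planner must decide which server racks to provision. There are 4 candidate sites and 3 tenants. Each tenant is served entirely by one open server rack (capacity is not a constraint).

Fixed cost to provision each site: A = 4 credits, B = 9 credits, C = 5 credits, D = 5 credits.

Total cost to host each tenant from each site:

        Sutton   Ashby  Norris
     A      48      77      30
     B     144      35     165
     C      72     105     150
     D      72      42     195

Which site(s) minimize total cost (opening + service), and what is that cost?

Open A and B; minimum total cost 126.

For any fixed open set, each tenant goes to its cheapest open site; total = fixed + service.
{A, B}: Sutton→A 48, Ashby→B 35, Norris→A 30. Service 113; fixed 13; total 126.
{A, D}: Sutton→A 48, Ashby→D 42, Norris→A 30. Service 120; fixed 9; total 129.
{A, B, C}: Sutton→A 48, Ashby→B 35, Norris→A 30. Service 113; fixed 18; total 131.
{A, B, C, D}: Sutton→A 48, Ashby→B 35, Norris→A 30. Service 113; fixed 23; total 136.
No other subset beats 126.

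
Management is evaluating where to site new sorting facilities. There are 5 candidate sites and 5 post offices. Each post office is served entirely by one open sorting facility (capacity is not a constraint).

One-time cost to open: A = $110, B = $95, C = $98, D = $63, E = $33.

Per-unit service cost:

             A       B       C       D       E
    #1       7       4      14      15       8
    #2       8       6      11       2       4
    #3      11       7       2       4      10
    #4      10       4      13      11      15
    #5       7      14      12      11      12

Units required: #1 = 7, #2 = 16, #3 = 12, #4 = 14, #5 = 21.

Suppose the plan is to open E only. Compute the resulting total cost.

Total cost: 735

Each post office is assigned to its cheapest site among the open ones.
{E}: #1→E 8·7=56, #2→E 4·16=64, #3→E 10·12=120, #4→E 15·14=210, #5→E 12·21=252. Service 702; fixed 33; total 735.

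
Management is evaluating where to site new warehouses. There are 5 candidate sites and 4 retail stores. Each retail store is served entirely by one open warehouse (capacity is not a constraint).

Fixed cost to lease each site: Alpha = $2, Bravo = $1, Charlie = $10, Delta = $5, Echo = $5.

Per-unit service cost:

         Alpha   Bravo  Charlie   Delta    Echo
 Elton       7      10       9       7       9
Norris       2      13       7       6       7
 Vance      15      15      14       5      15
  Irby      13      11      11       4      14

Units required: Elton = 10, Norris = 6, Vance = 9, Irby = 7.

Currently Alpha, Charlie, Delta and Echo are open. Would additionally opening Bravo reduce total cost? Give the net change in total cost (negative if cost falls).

Current service cost with {Alpha, Charlie, Delta, Echo}: 155.
Adding Bravo: each retail store re-picks its cheapest; new service cost 155, saving 0.
Extra fixed cost: 1. Net change = 1 − 0 = 1.
(Totals: 177 → 178.)

No — net change +1 (cost rises by 1).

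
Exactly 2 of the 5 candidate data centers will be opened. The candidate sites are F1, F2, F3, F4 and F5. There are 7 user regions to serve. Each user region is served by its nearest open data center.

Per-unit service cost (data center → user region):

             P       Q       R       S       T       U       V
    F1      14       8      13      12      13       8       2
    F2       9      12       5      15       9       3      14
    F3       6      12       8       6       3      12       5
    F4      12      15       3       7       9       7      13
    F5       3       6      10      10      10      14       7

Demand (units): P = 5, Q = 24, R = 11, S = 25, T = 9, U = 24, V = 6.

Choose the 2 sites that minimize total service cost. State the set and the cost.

With exactly 2 open, each user region uses its cheapest among the chosen.
{F2, F3}: P→F3 6·5=30, Q→F2 12·24=288, R→F2 5·11=55, S→F3 6·25=150, T→F3 3·9=27, U→F2 3·24=72, V→F3 5·6=30. Service cost 652.
{F4, F5}: service cost 658
{F2, F5}: service cost 659
Among all 10 size-2 choices, {F2, F3} is lowest.

Choose F2 and F3; total service cost 652.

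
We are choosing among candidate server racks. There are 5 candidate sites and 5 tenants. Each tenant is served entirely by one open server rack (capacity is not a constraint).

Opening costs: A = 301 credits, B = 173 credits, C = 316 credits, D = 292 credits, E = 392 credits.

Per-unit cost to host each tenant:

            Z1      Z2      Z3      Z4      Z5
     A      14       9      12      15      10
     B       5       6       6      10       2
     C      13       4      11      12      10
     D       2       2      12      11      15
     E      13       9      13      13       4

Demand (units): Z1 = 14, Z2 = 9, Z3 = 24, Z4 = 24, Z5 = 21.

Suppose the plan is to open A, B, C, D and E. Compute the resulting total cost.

Total cost: 1946

Each tenant is assigned to its cheapest site among the open ones.
{A, B, C, D, E}: Z1→D 2·14=28, Z2→D 2·9=18, Z3→B 6·24=144, Z4→B 10·24=240, Z5→B 2·21=42. Service 472; fixed 1474; total 1946.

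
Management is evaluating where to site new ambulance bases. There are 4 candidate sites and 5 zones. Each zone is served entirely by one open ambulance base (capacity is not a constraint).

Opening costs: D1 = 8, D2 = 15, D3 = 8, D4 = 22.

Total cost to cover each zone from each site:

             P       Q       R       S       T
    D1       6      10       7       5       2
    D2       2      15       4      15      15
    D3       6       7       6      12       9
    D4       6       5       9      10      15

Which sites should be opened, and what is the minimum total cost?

Open D1 only; minimum total cost 38.

For any fixed open set, each zone goes to its cheapest open site; total = fixed + service.
{D1}: P→D1 6, Q→D1 10, R→D1 7, S→D1 5, T→D1 2. Service 30; fixed 8; total 38.
{D1, D3}: P→D1 6, Q→D3 7, R→D3 6, S→D1 5, T→D1 2. Service 26; fixed 16; total 42.
{D1, D2}: service 23 + fixed 23 = 46
{D1, D2, D3, D4}: P→D2 2, Q→D4 5, R→D2 4, S→D1 5, T→D1 2. Service 18; fixed 53; total 71.
No other subset beats 38.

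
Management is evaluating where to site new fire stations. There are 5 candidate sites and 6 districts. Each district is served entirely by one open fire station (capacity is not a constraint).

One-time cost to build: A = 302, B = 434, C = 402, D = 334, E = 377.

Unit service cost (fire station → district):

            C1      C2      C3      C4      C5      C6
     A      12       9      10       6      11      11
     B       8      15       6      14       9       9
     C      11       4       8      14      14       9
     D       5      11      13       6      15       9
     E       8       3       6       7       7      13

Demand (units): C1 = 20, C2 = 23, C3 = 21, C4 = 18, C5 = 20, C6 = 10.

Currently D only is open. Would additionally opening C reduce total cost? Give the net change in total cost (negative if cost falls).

No — net change +116 (cost rises by 116).

Current service cost with {D}: 1124.
Adding C: each district re-picks its cheapest; new service cost 838, saving 286.
Extra fixed cost: 402. Net change = 402 − 286 = 116.
(Totals: 1458 → 1574.)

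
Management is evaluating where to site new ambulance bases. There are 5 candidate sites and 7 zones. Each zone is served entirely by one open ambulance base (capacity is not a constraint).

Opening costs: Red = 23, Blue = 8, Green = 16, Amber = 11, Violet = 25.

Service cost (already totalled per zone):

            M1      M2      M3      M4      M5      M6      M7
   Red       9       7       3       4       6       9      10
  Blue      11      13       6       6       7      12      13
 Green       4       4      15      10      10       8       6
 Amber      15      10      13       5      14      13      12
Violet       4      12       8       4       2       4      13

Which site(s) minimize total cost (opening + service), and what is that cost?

Open Blue and Green; minimum total cost 65.

For any fixed open set, each zone goes to its cheapest open site; total = fixed + service.
{Blue, Green}: M1→Green 4, M2→Green 4, M3→Blue 6, M4→Blue 6, M5→Blue 7, M6→Green 8, M7→Green 6. Service 41; fixed 24; total 65.
{Red}: M1→Red 9, M2→Red 7, M3→Red 3, M4→Red 4, M5→Red 6, M6→Red 9, M7→Red 10. Service 48; fixed 23; total 71.
{Violet}: service 47 + fixed 25 = 72
{Red, Blue, Green, Amber, Violet}: service 27 + fixed 83 = 110
No other subset beats 65.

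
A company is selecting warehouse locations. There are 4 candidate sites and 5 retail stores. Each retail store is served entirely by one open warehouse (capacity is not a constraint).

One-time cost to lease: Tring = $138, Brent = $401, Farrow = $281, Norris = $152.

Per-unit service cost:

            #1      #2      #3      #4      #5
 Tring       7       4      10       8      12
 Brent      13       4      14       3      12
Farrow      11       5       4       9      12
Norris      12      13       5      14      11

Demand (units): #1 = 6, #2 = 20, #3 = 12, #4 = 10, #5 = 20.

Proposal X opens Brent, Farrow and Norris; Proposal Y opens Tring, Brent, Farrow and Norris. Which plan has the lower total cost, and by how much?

Proposal X is cheaper by 114.

Proposal X: {Brent, Farrow, Norris}: #1→Farrow 11·6=66, #2→Brent 4·20=80, #3→Farrow 4·12=48, #4→Brent 3·10=30, #5→Norris 11·20=220. Service 444; fixed 834; total 1278.
Proposal Y: {Tring, Brent, Farrow, Norris}: #1→Tring 7·6=42, #2→Tring 4·20=80, #3→Farrow 4·12=48, #4→Brent 3·10=30, #5→Norris 11·20=220. Service 420; fixed 972; total 1392.
Difference: |1278 − 1392| = 114.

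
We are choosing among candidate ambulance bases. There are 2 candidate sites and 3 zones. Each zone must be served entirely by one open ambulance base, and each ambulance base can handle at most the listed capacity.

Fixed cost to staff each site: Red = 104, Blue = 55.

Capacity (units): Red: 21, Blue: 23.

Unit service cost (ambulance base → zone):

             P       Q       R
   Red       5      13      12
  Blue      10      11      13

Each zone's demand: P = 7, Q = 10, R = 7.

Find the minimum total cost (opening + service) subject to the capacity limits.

Open {Red, Blue}: P→Red 5·7=35, Q→Blue 11·10=110, R→Red 12·7=84.
Loads: Red carries 14/21, Blue carries 10/23. Service 229; fixed 159; total 388.
Next best feasible plan costs 395.

Minimum total cost: 388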